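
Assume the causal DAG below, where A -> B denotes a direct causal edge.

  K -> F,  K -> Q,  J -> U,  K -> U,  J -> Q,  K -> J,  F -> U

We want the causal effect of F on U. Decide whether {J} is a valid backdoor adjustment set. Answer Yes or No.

Backdoor paths from F to U (paths whose first edge points into F):
  P1: F <- K -> J -> U
  P2: F <- K -> Q <- J -> U
  P3: F <- K -> U
Condition 1 (no descendant of F in the set): holds — descendants of F are {U}; none are in {J}.
Condition 2 (every backdoor path blocked by {J}):
  P1: blocked at chain node J ∈ conditioning set.
  P2: blocked at collider Q (neither it nor any descendant is in the conditioning set).
  P3: open — no interior node is in the conditioning set.
{J} does not satisfy the backdoor criterion.

No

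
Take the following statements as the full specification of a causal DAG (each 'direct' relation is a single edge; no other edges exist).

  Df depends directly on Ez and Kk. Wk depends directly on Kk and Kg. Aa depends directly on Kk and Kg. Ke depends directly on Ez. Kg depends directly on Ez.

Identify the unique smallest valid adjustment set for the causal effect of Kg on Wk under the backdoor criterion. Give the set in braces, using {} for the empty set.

{}

Variables eligible for adjustment (non-descendants of Kg, excluding Kg and Wk): {Df, Ez, Ke, Kk}.
Backdoor paths from Kg to Wk:
  P1: Kg <- Ez -> Df <- Kk -> Wk
Each backdoor path contains an unconditioned collider, so every path is already blocked with the empty conditioning set:
  P1: blocked at collider Df (neither it nor any descendant is in the conditioning set).
The empty set is therefore the unique smallest valid set.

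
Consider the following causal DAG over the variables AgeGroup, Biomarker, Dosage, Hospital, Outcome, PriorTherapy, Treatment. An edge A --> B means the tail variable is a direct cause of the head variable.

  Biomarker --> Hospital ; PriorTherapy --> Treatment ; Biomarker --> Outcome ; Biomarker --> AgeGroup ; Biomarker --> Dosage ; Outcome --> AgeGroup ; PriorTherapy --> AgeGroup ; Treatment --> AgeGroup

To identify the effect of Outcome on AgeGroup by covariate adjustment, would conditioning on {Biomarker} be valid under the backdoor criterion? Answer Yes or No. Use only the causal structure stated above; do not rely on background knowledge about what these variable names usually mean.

Backdoor paths from Outcome to AgeGroup (paths whose first edge points into Outcome):
  P1: Outcome <- Biomarker -> AgeGroup
Condition 1 (no descendant of Outcome in the set): holds — descendants of Outcome are {AgeGroup}; none are in {Biomarker}.
Condition 2 (every backdoor path blocked by {Biomarker}):
  P1: blocked at fork node Biomarker ∈ conditioning set.
{Biomarker} satisfies the backdoor criterion.

Yes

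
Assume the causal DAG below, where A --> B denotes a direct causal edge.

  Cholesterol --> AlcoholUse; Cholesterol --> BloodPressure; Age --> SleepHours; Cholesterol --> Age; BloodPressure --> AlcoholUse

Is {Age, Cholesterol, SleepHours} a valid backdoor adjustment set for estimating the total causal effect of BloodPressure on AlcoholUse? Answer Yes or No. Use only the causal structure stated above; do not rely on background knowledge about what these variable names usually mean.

Backdoor paths from BloodPressure to AlcoholUse (paths whose first edge points into BloodPressure):
  P1: BloodPressure <- Cholesterol -> AlcoholUse
Condition 1 (no descendant of BloodPressure in the set): holds — descendants of BloodPressure are {AlcoholUse}; none are in {Age, Cholesterol, SleepHours}.
Condition 2 (every backdoor path blocked by {Age, Cholesterol, SleepHours}):
  P1: blocked at fork node Cholesterol ∈ conditioning set.
{Age, Cholesterol, SleepHours} satisfies the backdoor criterion.

Yes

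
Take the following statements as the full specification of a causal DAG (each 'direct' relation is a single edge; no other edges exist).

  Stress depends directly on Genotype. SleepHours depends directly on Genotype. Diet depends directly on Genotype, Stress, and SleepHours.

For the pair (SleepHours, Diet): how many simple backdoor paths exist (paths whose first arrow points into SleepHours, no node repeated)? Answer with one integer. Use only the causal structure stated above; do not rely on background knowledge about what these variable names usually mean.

A backdoor path from SleepHours to Diet is any simple undirected path whose first edge points into SleepHours (i.e. leaves SleepHours via a parent).
Parents of SleepHours: {Genotype}.
Enumerating:
  P1: SleepHours <- Genotype -> Stress -> Diet
  P2: SleepHours <- Genotype -> Diet
That exhausts the simple backdoor paths. Count: 2.

2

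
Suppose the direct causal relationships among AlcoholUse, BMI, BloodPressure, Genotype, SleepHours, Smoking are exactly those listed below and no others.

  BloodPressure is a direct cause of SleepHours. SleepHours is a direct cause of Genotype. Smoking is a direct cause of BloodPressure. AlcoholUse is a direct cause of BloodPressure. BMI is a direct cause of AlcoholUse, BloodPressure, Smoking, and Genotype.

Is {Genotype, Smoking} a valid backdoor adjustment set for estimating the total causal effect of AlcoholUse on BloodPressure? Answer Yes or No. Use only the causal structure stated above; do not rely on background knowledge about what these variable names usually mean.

Backdoor paths from AlcoholUse to BloodPressure (paths whose first edge points into AlcoholUse):
  P1: AlcoholUse <- BMI -> Smoking -> BloodPressure
  P2: AlcoholUse <- BMI -> BloodPressure
  P3: AlcoholUse <- BMI -> Genotype <- SleepHours <- BloodPressure
Condition 1 (no descendant of AlcoholUse in the set): FAILS — Genotype is a descendant of AlcoholUse.
Condition 2 (every backdoor path blocked by {Genotype, Smoking}):
  P1: blocked at chain node Smoking ∈ conditioning set.
  P2: open — no interior node is in the conditioning set.
  P3: open — collider(s) Genotype are conditioned on (or have a conditioned descendant) and no non-collider on the path is in the set.
{Genotype, Smoking} does not satisfy the backdoor criterion.

No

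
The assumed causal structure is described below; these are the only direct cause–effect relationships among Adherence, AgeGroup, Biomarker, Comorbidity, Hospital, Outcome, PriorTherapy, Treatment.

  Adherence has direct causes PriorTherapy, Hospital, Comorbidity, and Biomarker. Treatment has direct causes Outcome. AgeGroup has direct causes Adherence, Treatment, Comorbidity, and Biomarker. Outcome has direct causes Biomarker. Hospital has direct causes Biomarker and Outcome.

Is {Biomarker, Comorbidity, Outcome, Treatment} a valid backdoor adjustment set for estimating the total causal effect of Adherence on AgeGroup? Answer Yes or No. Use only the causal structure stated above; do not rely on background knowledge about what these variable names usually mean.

Yes

Backdoor paths from Adherence to AgeGroup (paths whose first edge points into Adherence):
  P1: Adherence <- Biomarker -> Outcome -> Treatment -> AgeGroup
  P2: Adherence <- Biomarker -> Hospital <- Outcome -> Treatment -> AgeGroup
  P3: Adherence <- Biomarker -> AgeGroup
  P4: Adherence <- Hospital <- Biomarker -> Outcome -> Treatment -> AgeGroup
  P5: Adherence <- Hospital <- Biomarker -> AgeGroup
  P6: Adherence <- Hospital <- Outcome <- Biomarker -> AgeGroup
  P7: Adherence <- Hospital <- Outcome -> Treatment -> AgeGroup
  P8: Adherence <- Comorbidity -> AgeGroup
Condition 1 (no descendant of Adherence in the set): holds — descendants of Adherence are {AgeGroup}; none are in {Biomarker, Comorbidity, Outcome, Treatment}.
Condition 2 (every backdoor path blocked by {Biomarker, Comorbidity, Outcome, Treatment}):
  P1: blocked at fork node Biomarker ∈ conditioning set.
  P2: blocked at fork node Biomarker ∈ conditioning set.
  P3: blocked at fork node Biomarker ∈ conditioning set.
  P4: blocked at fork node Biomarker ∈ conditioning set.
  P5: blocked at fork node Biomarker ∈ conditioning set.
  P6: blocked at chain node Outcome ∈ conditioning set.
  P7: blocked at fork node Outcome ∈ conditioning set.
  P8: blocked at fork node Comorbidity ∈ conditioning set.
{Biomarker, Comorbidity, Outcome, Treatment} satisfies the backdoor criterion.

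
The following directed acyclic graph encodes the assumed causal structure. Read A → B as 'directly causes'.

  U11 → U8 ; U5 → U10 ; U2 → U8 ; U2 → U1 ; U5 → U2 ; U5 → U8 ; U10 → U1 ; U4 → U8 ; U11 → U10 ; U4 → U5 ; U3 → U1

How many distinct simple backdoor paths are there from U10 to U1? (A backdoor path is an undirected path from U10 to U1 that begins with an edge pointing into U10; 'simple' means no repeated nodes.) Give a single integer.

6

A backdoor path from U10 to U1 is any simple undirected path whose first edge points into U10 (i.e. leaves U10 via a parent).
Parents of U10: {U11, U5}.
Enumerating:
  P1: U10 <- U5 <- U4 -> U8 <- U2 -> U1
  P2: U10 <- U5 -> U2 -> U1
  P3: U10 <- U5 -> U8 <- U2 -> U1
  P4: U10 <- U11 -> U8 <- U4 -> U5 -> U2 -> U1
  P5: U10 <- U11 -> U8 <- U5 -> U2 -> U1
  P6: U10 <- U11 -> U8 <- U2 -> U1
That exhausts the simple backdoor paths. Count: 6.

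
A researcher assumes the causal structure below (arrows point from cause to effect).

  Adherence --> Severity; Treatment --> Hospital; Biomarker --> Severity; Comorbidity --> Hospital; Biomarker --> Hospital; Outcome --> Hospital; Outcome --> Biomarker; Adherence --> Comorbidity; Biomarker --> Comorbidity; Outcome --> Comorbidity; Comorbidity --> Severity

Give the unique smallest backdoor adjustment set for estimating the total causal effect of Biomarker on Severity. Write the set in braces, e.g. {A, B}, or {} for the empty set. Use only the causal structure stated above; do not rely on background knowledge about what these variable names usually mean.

Variables eligible for adjustment (non-descendants of Biomarker, excluding Biomarker and Severity): {Adherence, Outcome, Treatment}.
Backdoor paths from Biomarker to Severity:
  P1: Biomarker <- Outcome -> Comorbidity <- Adherence -> Severity
  P2: Biomarker <- Outcome -> Comorbidity -> Severity
  P3: Biomarker <- Outcome -> Hospital <- Comorbidity <- Adherence -> Severity
  P4: Biomarker <- Outcome -> Hospital <- Comorbidity -> Severity
The empty set is not sufficient: P2 (Biomarker <- Outcome -> Comorbidity -> Severity) has no collider blocking it and no conditioned non-collider, so it is open.
Try {Outcome}:
  P1: blocked at fork node Outcome ∈ conditioning set.
  P2: blocked at fork node Outcome ∈ conditioning set.
  P3: blocked at fork node Outcome ∈ conditioning set.
  P4: blocked at fork node Outcome ∈ conditioning set.
{Outcome} contains no descendant of Biomarker and blocks every backdoor path.
No other singleton works — e.g. {Adherence} leaves P2 open — so {Outcome} is the unique smallest valid adjustment set.

{Outcome}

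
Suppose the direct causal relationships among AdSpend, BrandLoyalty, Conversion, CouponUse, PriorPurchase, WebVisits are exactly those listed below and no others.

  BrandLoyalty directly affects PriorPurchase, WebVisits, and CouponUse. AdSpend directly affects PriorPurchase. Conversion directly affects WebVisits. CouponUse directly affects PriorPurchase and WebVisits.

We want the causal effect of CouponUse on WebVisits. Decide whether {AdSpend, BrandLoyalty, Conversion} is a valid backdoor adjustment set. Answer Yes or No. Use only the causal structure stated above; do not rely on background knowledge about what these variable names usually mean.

Backdoor paths from CouponUse to WebVisits (paths whose first edge points into CouponUse):
  P1: CouponUse <- BrandLoyalty -> WebVisits
Condition 1 (no descendant of CouponUse in the set): holds — descendants of CouponUse are {PriorPurchase, WebVisits}; none are in {AdSpend, BrandLoyalty, Conversion}.
Condition 2 (every backdoor path blocked by {AdSpend, BrandLoyalty, Conversion}):
  P1: blocked at fork node BrandLoyalty ∈ conditioning set.
{AdSpend, BrandLoyalty, Conversion} satisfies the backdoor criterion.

Yes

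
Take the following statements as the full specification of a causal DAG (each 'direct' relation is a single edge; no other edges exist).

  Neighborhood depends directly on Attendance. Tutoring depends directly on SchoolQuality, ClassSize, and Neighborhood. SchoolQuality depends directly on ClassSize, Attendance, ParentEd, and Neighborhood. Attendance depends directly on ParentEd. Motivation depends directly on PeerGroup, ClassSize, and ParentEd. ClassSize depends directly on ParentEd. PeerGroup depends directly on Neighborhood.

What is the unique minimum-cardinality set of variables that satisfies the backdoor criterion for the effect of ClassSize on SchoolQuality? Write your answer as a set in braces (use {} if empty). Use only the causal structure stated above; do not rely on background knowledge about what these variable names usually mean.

{ParentEd}

Variables eligible for adjustment (non-descendants of ClassSize, excluding ClassSize and SchoolQuality): {Attendance, Neighborhood, ParentEd, PeerGroup}.
Backdoor paths from ClassSize to SchoolQuality:
  P1: ClassSize <- ParentEd -> Attendance -> Neighborhood -> SchoolQuality
  P2: ClassSize <- ParentEd -> Attendance -> Neighborhood -> Tutoring <- SchoolQuality
  P3: ClassSize <- ParentEd -> Attendance -> SchoolQuality
  P4: ClassSize <- ParentEd -> SchoolQuality
  P5: ClassSize <- ParentEd -> Motivation <- PeerGroup <- Neighborhood <- Attendance -> SchoolQuality
  P6: ClassSize <- ParentEd -> Motivation <- PeerGroup <- Neighborhood -> SchoolQuality
  P7: ClassSize <- ParentEd -> Motivation <- PeerGroup <- Neighborhood -> Tutoring <- SchoolQuality
The empty set is not sufficient: P1 (ClassSize <- ParentEd -> Attendance -> Neighborhood -> SchoolQuality) has no collider blocking it and no conditioned non-collider, so it is open.
Try {ParentEd}:
  P1: blocked at fork node ParentEd ∈ conditioning set.
  P2: blocked at fork node ParentEd ∈ conditioning set.
  P3: blocked at fork node ParentEd ∈ conditioning set.
  P4: blocked at fork node ParentEd ∈ conditioning set.
  P5: blocked at fork node ParentEd ∈ conditioning set.
  P6: blocked at fork node ParentEd ∈ conditioning set.
  P7: blocked at fork node ParentEd ∈ conditioning set.
{ParentEd} contains no descendant of ClassSize and blocks every backdoor path.
No other singleton works — e.g. {Attendance} leaves P4 open — so {ParentEd} is the unique smallest valid adjustment set.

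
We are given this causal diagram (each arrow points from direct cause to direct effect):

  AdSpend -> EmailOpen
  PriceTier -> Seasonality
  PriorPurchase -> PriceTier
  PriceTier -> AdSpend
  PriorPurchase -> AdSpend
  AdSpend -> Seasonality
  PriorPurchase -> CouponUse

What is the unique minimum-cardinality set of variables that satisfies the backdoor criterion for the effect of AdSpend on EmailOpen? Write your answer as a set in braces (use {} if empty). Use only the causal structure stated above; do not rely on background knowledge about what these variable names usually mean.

Variables eligible for adjustment (non-descendants of AdSpend, excluding AdSpend and EmailOpen): {CouponUse, PriceTier, PriorPurchase}.
Backdoor paths from AdSpend to EmailOpen:
  (none)
With no backdoor paths the empty set already satisfies the criterion, and it is trivially minimal.

{}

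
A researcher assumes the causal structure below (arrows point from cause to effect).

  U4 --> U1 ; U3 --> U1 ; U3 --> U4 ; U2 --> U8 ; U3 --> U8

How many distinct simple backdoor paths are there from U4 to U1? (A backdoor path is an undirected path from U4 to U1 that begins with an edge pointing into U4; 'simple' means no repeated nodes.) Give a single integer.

1

A backdoor path from U4 to U1 is any simple undirected path whose first edge points into U4 (i.e. leaves U4 via a parent).
Parents of U4: {U3}.
Enumerating:
  P1: U4 <- U3 -> U1
That exhausts the simple backdoor paths. Count: 1.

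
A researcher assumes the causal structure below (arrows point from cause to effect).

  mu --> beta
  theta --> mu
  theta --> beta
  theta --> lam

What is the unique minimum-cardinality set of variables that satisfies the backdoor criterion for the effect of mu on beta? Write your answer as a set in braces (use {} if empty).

Variables eligible for adjustment (non-descendants of mu, excluding mu and beta): {lam, theta}.
Backdoor paths from mu to beta:
  P1: mu <- theta -> beta
The empty set is not sufficient: P1 (mu <- theta -> beta) has no collider blocking it and no conditioned non-collider, so it is open.
Try {theta}:
  P1: blocked at fork node theta ∈ conditioning set.
{theta} contains no descendant of mu and blocks every backdoor path.
No other singleton works — e.g. {lam} leaves P1 open — so {theta} is the unique smallest valid adjustment set.

{theta}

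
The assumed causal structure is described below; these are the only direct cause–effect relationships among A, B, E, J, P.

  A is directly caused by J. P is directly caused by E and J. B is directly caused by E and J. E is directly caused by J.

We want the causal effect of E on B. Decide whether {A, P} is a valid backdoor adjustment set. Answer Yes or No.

No

Backdoor paths from E to B (paths whose first edge points into E):
  P1: E <- J -> B
Condition 1 (no descendant of E in the set): FAILS — P is a descendant of E.
Condition 2 (every backdoor path blocked by {A, P}):
  P1: open — no interior node is in the conditioning set.
{A, P} does not satisfy the backdoor criterion.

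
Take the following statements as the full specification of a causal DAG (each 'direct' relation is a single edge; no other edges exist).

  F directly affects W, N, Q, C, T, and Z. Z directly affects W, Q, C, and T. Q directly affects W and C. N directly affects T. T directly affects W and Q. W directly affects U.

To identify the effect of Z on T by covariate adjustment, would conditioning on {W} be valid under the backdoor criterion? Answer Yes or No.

No

Backdoor paths from Z to T (paths whose first edge points into Z):
  P1: Z <- F -> N -> T
  P2: Z <- F -> T
  P3: Z <- F -> Q <- T
  P4: Z <- F -> Q -> W <- T
  P5: Z <- F -> C <- Q <- T
  P6: Z <- F -> C <- Q -> W <- T
  P7: Z <- F -> W <- T
  P8: Z <- F -> W <- Q <- T
Condition 1 (no descendant of Z in the set): FAILS — W is a descendant of Z.
Condition 2 (every backdoor path blocked by {W}):
  P1: open — no interior node is in the conditioning set.
  P2: open — no interior node is in the conditioning set.
  P3: open — collider(s) Q are conditioned on (or have a conditioned descendant) and no non-collider on the path is in the set.
  P4: open — collider(s) W are conditioned on (or have a conditioned descendant) and no non-collider on the path is in the set.
  P5: blocked at collider C (neither it nor any descendant is in the conditioning set).
  P6: blocked at collider C (neither it nor any descendant is in the conditioning set).
  P7: open — collider(s) W are conditioned on (or have a conditioned descendant) and no non-collider on the path is in the set.
  P8: open — collider(s) W are conditioned on (or have a conditioned descendant) and no non-collider on the path is in the set.
{W} does not satisfy the backdoor criterion.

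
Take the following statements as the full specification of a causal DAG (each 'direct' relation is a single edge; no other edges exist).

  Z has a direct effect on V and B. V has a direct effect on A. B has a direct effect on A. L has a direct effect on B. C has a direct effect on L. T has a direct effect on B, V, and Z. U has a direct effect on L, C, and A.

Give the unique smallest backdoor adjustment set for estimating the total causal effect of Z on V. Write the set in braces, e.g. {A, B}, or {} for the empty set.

{T}

Variables eligible for adjustment (non-descendants of Z, excluding Z and V): {C, L, T, U}.
Backdoor paths from Z to V:
  P1: Z <- T -> V
  P2: Z <- T -> B <- L <- U -> A <- V
  P3: Z <- T -> B <- L <- C <- U -> A <- V
  P4: Z <- T -> B -> A <- V
The empty set is not sufficient: P1 (Z <- T -> V) has no collider blocking it and no conditioned non-collider, so it is open.
Try {T}:
  P1: blocked at fork node T ∈ conditioning set.
  P2: blocked at fork node T ∈ conditioning set.
  P3: blocked at fork node T ∈ conditioning set.
  P4: blocked at fork node T ∈ conditioning set.
{T} contains no descendant of Z and blocks every backdoor path.
No other singleton works — e.g. {U} leaves P1 open — so {T} is the unique smallest valid adjustment set.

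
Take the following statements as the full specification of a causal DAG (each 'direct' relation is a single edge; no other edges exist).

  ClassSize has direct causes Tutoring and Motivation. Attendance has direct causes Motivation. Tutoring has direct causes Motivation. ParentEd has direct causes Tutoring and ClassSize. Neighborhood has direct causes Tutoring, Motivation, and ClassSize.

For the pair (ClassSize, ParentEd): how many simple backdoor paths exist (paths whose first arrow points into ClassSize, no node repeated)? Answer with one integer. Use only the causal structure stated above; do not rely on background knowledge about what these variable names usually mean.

A backdoor path from ClassSize to ParentEd is any simple undirected path whose first edge points into ClassSize (i.e. leaves ClassSize via a parent).
Parents of ClassSize: {Motivation, Tutoring}.
Enumerating:
  P1: ClassSize <- Motivation -> Tutoring -> ParentEd
  P2: ClassSize <- Motivation -> Neighborhood <- Tutoring -> ParentEd
  P3: ClassSize <- Tutoring -> ParentEd
That exhausts the simple backdoor paths. Count: 3.

3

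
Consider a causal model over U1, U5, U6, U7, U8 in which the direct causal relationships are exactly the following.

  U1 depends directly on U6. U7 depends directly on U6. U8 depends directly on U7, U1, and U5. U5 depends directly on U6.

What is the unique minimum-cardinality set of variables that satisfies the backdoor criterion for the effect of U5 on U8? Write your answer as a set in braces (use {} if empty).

{U6}

Variables eligible for adjustment (non-descendants of U5, excluding U5 and U8): {U1, U6, U7}.
Backdoor paths from U5 to U8:
  P1: U5 <- U6 -> U1 -> U8
  P2: U5 <- U6 -> U7 -> U8
The empty set is not sufficient: P1 (U5 <- U6 -> U1 -> U8) has no collider blocking it and no conditioned non-collider, so it is open.
Try {U6}:
  P1: blocked at fork node U6 ∈ conditioning set.
  P2: blocked at fork node U6 ∈ conditioning set.
{U6} contains no descendant of U5 and blocks every backdoor path.
No other singleton works — e.g. {U1} leaves P2 open — so {U6} is the unique smallest valid adjustment set.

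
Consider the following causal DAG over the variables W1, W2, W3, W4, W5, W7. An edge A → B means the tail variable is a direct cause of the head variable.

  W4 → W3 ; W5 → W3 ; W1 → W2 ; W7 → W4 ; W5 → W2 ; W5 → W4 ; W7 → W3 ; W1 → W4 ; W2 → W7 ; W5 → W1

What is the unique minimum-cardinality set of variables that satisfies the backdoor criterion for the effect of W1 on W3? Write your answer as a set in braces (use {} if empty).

Variables eligible for adjustment (non-descendants of W1, excluding W1 and W3): {W5}.
Backdoor paths from W1 to W3:
  P1: W1 <- W5 -> W2 -> W7 -> W4 -> W3
  P2: W1 <- W5 -> W2 -> W7 -> W3
  P3: W1 <- W5 -> W4 <- W7 -> W3
  P4: W1 <- W5 -> W4 -> W3
  P5: W1 <- W5 -> W3
The empty set is not sufficient: P1 (W1 <- W5 -> W2 -> W7 -> W4 -> W3) has no collider blocking it and no conditioned non-collider, so it is open.
Try {W5}:
  P1: blocked at fork node W5 ∈ conditioning set.
  P2: blocked at fork node W5 ∈ conditioning set.
  P3: blocked at fork node W5 ∈ conditioning set.
  P4: blocked at fork node W5 ∈ conditioning set.
  P5: blocked at fork node W5 ∈ conditioning set.
{W5} contains no descendant of W1 and blocks every backdoor path.
{W5} is the unique smallest valid adjustment set.

{W5}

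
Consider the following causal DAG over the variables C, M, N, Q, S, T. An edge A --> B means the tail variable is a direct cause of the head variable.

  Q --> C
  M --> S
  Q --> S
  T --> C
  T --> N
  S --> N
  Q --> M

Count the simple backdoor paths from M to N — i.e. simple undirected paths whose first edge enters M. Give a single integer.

A backdoor path from M to N is any simple undirected path whose first edge points into M (i.e. leaves M via a parent).
Parents of M: {Q}.
Enumerating:
  P1: M <- Q -> S -> N
  P2: M <- Q -> C <- T -> N
That exhausts the simple backdoor paths. Count: 2.

2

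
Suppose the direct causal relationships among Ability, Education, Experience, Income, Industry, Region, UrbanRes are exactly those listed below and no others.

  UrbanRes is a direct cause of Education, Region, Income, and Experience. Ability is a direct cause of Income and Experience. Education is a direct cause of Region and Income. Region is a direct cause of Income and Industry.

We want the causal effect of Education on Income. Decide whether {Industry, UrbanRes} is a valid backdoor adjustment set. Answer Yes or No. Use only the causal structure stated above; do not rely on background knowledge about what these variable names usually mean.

No

Backdoor paths from Education to Income (paths whose first edge points into Education):
  P1: Education <- UrbanRes -> Region -> Income
  P2: Education <- UrbanRes -> Income
  P3: Education <- UrbanRes -> Experience <- Ability -> Income
Condition 1 (no descendant of Education in the set): FAILS — Industry is a descendant of Education.
Condition 2 (every backdoor path blocked by {Industry, UrbanRes}):
  P1: blocked at fork node UrbanRes ∈ conditioning set.
  P2: blocked at fork node UrbanRes ∈ conditioning set.
  P3: blocked at fork node UrbanRes ∈ conditioning set.
{Industry, UrbanRes} does not satisfy the backdoor criterion.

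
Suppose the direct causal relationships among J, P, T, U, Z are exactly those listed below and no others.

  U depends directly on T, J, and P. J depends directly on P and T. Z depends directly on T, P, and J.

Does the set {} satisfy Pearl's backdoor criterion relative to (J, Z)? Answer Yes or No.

Backdoor paths from J to Z (paths whose first edge points into J):
  P1: J <- P -> Z
  P2: J <- P -> U <- T -> Z
  P3: J <- T -> Z
  P4: J <- T -> U <- P -> Z
Condition 1 (no descendant of J in the set): holds — descendants of J are {U, Z}; none are in {}.
Condition 2 (every backdoor path blocked by {}):
  P1: open — no interior node is in the conditioning set.
  P2: blocked at collider U (neither it nor any descendant is in the conditioning set).
  P3: open — no interior node is in the conditioning set.
  P4: blocked at collider U (neither it nor any descendant is in the conditioning set).
{} does not satisfy the backdoor criterion.

No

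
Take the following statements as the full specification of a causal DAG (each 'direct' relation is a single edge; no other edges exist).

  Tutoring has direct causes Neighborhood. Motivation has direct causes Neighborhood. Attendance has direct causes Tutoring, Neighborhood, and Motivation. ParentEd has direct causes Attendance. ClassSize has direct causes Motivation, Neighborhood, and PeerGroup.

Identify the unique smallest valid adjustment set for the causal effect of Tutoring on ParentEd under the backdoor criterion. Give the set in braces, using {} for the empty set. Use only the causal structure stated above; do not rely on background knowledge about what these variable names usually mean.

Variables eligible for adjustment (non-descendants of Tutoring, excluding Tutoring and ParentEd): {ClassSize, Motivation, Neighborhood, PeerGroup}.
Backdoor paths from Tutoring to ParentEd:
  P1: Tutoring <- Neighborhood -> Motivation -> Attendance -> ParentEd
  P2: Tutoring <- Neighborhood -> Attendance -> ParentEd
  P3: Tutoring <- Neighborhood -> ClassSize <- Motivation -> Attendance -> ParentEd
The empty set is not sufficient: P1 (Tutoring <- Neighborhood -> Motivation -> Attendance -> ParentEd) has no collider blocking it and no conditioned non-collider, so it is open.
Try {Neighborhood}:
  P1: blocked at fork node Neighborhood ∈ conditioning set.
  P2: blocked at fork node Neighborhood ∈ conditioning set.
  P3: blocked at fork node Neighborhood ∈ conditioning set.
{Neighborhood} contains no descendant of Tutoring and blocks every backdoor path.
No other singleton works — e.g. {PeerGroup} leaves P1 open — so {Neighborhood} is the unique smallest valid adjustment set.

{Neighborhood}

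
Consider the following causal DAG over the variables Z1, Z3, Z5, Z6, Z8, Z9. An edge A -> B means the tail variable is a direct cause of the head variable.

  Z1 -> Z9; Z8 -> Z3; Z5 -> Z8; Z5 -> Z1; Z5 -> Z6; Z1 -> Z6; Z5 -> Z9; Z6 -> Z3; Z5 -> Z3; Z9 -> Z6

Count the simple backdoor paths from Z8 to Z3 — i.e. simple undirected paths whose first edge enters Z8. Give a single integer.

6

A backdoor path from Z8 to Z3 is any simple undirected path whose first edge points into Z8 (i.e. leaves Z8 via a parent).
Parents of Z8: {Z5}.
Enumerating:
  P1: Z8 <- Z5 -> Z1 -> Z9 -> Z6 -> Z3
  P2: Z8 <- Z5 -> Z1 -> Z6 -> Z3
  P3: Z8 <- Z5 -> Z9 <- Z1 -> Z6 -> Z3
  P4: Z8 <- Z5 -> Z9 -> Z6 -> Z3
  P5: Z8 <- Z5 -> Z6 -> Z3
  P6: Z8 <- Z5 -> Z3
That exhausts the simple backdoor paths. Count: 6.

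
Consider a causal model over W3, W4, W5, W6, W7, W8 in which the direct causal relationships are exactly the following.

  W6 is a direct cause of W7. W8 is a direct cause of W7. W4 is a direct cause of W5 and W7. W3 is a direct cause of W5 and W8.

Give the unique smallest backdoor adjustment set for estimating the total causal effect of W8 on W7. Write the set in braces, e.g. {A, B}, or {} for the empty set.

{}

Variables eligible for adjustment (non-descendants of W8, excluding W8 and W7): {W3, W4, W5, W6}.
Backdoor paths from W8 to W7:
  P1: W8 <- W3 -> W5 <- W4 -> W7
Each backdoor path contains an unconditioned collider, so every path is already blocked with the empty conditioning set:
  P1: blocked at collider W5 (neither it nor any descendant is in the conditioning set).
The empty set is therefore the unique smallest valid set.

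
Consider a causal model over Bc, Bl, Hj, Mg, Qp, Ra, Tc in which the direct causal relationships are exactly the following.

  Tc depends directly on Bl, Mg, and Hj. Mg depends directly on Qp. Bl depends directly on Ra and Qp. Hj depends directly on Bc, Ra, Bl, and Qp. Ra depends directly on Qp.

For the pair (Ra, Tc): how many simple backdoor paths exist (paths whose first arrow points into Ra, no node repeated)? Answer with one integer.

A backdoor path from Ra to Tc is any simple undirected path whose first edge points into Ra (i.e. leaves Ra via a parent).
Parents of Ra: {Qp}.
Enumerating:
  P1: Ra <- Qp -> Mg -> Tc
  P2: Ra <- Qp -> Bl -> Hj -> Tc
  P3: Ra <- Qp -> Bl -> Tc
  P4: Ra <- Qp -> Hj <- Bl -> Tc
  P5: Ra <- Qp -> Hj -> Tc
That exhausts the simple backdoor paths. Count: 5.

5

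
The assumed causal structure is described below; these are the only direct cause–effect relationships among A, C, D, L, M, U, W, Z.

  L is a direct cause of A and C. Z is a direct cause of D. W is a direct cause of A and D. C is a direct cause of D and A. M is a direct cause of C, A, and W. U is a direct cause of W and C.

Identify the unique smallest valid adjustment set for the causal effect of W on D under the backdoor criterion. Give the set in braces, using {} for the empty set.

{C}

Variables eligible for adjustment (non-descendants of W, excluding W and D): {C, L, M, U, Z}.
Backdoor paths from W to D:
  P1: W <- U -> C -> D
  P2: W <- M -> C -> D
  P3: W <- M -> A <- L -> C -> D
  P4: W <- M -> A <- C -> D
The empty set is not sufficient: P1 (W <- U -> C -> D) has no collider blocking it and no conditioned non-collider, so it is open.
Try {C}:
  P1: blocked at chain node C ∈ conditioning set.
  P2: blocked at chain node C ∈ conditioning set.
  P3: blocked at collider A (neither it nor any descendant is in the conditioning set).
  P4: blocked at collider A (neither it nor any descendant is in the conditioning set).
{C} contains no descendant of W and blocks every backdoor path.
No other singleton works — e.g. {L} leaves P1 open — so {C} is the unique smallest valid adjustment set.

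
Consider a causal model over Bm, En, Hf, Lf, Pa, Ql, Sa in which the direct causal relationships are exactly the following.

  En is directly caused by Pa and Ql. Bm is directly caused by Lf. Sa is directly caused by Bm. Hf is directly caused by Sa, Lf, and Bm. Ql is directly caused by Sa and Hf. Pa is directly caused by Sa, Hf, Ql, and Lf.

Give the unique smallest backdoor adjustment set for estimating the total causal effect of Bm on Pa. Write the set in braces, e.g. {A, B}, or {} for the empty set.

{Lf}

Variables eligible for adjustment (non-descendants of Bm, excluding Bm and Pa): {Lf}.
Backdoor paths from Bm to Pa:
  P1: Bm <- Lf -> Hf <- Sa -> Ql -> Pa
  P2: Bm <- Lf -> Hf <- Sa -> Ql -> En <- Pa
  P3: Bm <- Lf -> Hf <- Sa -> Pa
  P4: Bm <- Lf -> Hf -> Ql <- Sa -> Pa
  P5: Bm <- Lf -> Hf -> Ql -> Pa
  P6: Bm <- Lf -> Hf -> Ql -> En <- Pa
  P7: Bm <- Lf -> Hf -> Pa
  P8: Bm <- Lf -> Pa
The empty set is not sufficient: P5 (Bm <- Lf -> Hf -> Ql -> Pa) has no collider blocking it and no conditioned non-collider, so it is open.
Try {Lf}:
  P1: blocked at fork node Lf ∈ conditioning set.
  P2: blocked at fork node Lf ∈ conditioning set.
  P3: blocked at fork node Lf ∈ conditioning set.
  P4: blocked at fork node Lf ∈ conditioning set.
  P5: blocked at fork node Lf ∈ conditioning set.
  P6: blocked at fork node Lf ∈ conditioning set.
  P7: blocked at fork node Lf ∈ conditioning set.
  P8: blocked at fork node Lf ∈ conditioning set.
{Lf} contains no descendant of Bm and blocks every backdoor path.
{Lf} is the unique smallest valid adjustment set.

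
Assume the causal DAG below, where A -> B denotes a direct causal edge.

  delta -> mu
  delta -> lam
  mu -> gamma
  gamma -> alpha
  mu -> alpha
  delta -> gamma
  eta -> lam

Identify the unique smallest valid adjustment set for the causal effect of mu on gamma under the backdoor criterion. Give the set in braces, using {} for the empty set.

Variables eligible for adjustment (non-descendants of mu, excluding mu and gamma): {delta, eta, lam}.
Backdoor paths from mu to gamma:
  P1: mu <- delta -> gamma
The empty set is not sufficient: P1 (mu <- delta -> gamma) has no collider blocking it and no conditioned non-collider, so it is open.
Try {delta}:
  P1: blocked at fork node delta ∈ conditioning set.
{delta} contains no descendant of mu and blocks every backdoor path.
No other singleton works — e.g. {eta} leaves P1 open — so {delta} is the unique smallest valid adjustment set.

{delta}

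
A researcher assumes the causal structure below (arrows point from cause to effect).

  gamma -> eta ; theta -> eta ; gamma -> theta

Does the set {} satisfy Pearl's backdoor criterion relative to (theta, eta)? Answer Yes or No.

No

Backdoor paths from theta to eta (paths whose first edge points into theta):
  P1: theta <- gamma -> eta
Condition 1 (no descendant of theta in the set): holds — descendants of theta are {eta}; none are in {}.
Condition 2 (every backdoor path blocked by {}):
  P1: open — no interior node is in the conditioning set.
{} does not satisfy the backdoor criterion.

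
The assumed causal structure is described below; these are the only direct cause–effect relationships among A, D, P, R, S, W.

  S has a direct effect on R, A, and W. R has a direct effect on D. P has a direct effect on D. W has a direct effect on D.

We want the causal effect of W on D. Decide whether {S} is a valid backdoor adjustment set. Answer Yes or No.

Backdoor paths from W to D (paths whose first edge points into W):
  P1: W <- S -> R -> D
Condition 1 (no descendant of W in the set): holds — descendants of W are {D}; none are in {S}.
Condition 2 (every backdoor path blocked by {S}):
  P1: blocked at fork node S ∈ conditioning set.
{S} satisfies the backdoor criterion.

Yes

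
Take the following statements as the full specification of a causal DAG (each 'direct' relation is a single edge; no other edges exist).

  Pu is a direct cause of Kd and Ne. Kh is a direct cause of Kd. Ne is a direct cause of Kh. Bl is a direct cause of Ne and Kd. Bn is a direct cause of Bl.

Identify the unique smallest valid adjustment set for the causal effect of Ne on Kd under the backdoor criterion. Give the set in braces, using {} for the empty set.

{Bl, Pu}

Variables eligible for adjustment (non-descendants of Ne, excluding Ne and Kd): {Bl, Bn, Pu}.
Backdoor paths from Ne to Kd:
  P1: Ne <- Pu -> Kd
  P2: Ne <- Bl -> Kd
The empty set is not sufficient: P1 (Ne <- Pu -> Kd) has no collider blocking it and no conditioned non-collider, so it is open.
Try {Bl, Pu}:
  P1: blocked at fork node Pu ∈ conditioning set.
  P2: blocked at fork node Bl ∈ conditioning set.
{Bl, Pu} contains no descendant of Ne and blocks every backdoor path.
Every element of {Bl, Pu} is needed (dropping Bl leaves P2 open; dropping Pu leaves P1 open), so no proper subset is valid.
Among all size-2 subsets of the eligible variables, only {Bl, Pu} blocks every backdoor path, so it is the unique smallest valid adjustment set.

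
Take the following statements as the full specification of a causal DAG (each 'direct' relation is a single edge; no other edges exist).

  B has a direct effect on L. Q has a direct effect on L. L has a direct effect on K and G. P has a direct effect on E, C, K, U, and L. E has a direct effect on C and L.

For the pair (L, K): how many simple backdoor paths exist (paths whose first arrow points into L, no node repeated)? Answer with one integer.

3

A backdoor path from L to K is any simple undirected path whose first edge points into L (i.e. leaves L via a parent).
Parents of L: {B, E, P, Q}.
Enumerating:
  P1: L <- P -> K
  P2: L <- E <- P -> K
  P3: L <- E -> C <- P -> K
That exhausts the simple backdoor paths. Count: 3.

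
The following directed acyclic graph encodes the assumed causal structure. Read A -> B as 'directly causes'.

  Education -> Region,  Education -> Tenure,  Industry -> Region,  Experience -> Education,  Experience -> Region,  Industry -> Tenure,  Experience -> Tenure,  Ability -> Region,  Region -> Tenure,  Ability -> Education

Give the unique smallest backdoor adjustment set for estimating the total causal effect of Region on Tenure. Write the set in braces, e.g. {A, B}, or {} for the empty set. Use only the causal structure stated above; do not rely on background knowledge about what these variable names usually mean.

{Education, Experience, Industry}

Variables eligible for adjustment (non-descendants of Region, excluding Region and Tenure): {Ability, Education, Experience, Industry}.
Backdoor paths from Region to Tenure:
  P1: Region <- Ability -> Education <- Experience -> Tenure
  P2: Region <- Ability -> Education -> Tenure
  P3: Region <- Experience -> Education -> Tenure
  P4: Region <- Experience -> Tenure
  P5: Region <- Education <- Experience -> Tenure
  P6: Region <- Education -> Tenure
  P7: Region <- Industry -> Tenure
The empty set is not sufficient: P2 (Region <- Ability -> Education -> Tenure) has no collider blocking it and no conditioned non-collider, so it is open.
Try {Education, Experience, Industry}:
  P1: blocked at fork node Experience ∈ conditioning set.
  P2: blocked at chain node Education ∈ conditioning set.
  P3: blocked at fork node Experience ∈ conditioning set.
  P4: blocked at fork node Experience ∈ conditioning set.
  P5: blocked at chain node Education ∈ conditioning set.
  P6: blocked at fork node Education ∈ conditioning set.
  P7: blocked at fork node Industry ∈ conditioning set.
{Education, Experience, Industry} contains no descendant of Region and blocks every backdoor path.
Every element of {Education, Experience, Industry} is needed (dropping Education leaves P2 open; dropping Experience leaves P1 open; dropping Industry leaves P7 open), so no proper subset is valid.
Among all size-3 subsets of the eligible variables, only {Education, Experience, Industry} blocks every backdoor path, so it is the unique smallest valid adjustment set.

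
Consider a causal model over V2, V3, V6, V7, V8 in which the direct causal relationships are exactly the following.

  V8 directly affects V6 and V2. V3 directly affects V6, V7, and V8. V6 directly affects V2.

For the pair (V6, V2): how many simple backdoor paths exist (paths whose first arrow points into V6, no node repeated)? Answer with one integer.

2

A backdoor path from V6 to V2 is any simple undirected path whose first edge points into V6 (i.e. leaves V6 via a parent).
Parents of V6: {V3, V8}.
Enumerating:
  P1: V6 <- V3 -> V8 -> V2
  P2: V6 <- V8 -> V2
That exhausts the simple backdoor paths. Count: 2.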